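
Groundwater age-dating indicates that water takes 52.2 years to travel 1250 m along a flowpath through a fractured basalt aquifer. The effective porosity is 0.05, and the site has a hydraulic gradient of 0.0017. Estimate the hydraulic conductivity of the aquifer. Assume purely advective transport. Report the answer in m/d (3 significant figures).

1.93 m/d

t = 52.2 years = 19050 d
v = L / t = 1250 / 19050 = 0.06561 m/d
K = v · n / i = 0.06561 × 0.05 / 0.0017 = 1.93 m/d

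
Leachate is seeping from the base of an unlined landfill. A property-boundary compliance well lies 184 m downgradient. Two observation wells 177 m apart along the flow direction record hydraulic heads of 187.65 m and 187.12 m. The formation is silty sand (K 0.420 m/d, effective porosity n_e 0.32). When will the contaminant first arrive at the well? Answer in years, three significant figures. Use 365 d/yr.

Hydraulic gradient i = (187.65 − 187.12) / 177 = 0.53 / 177 = 0.002994
q = Ki = 0.420 × 0.002994 = 0.001258 m/d
v = Ki/n = 0.420·0.002994/0.32 = 0.003930 m/d
t = L / v = 184 / 0.003930 = 46820 d
   = 46820 / 365 = 128 yr

128 years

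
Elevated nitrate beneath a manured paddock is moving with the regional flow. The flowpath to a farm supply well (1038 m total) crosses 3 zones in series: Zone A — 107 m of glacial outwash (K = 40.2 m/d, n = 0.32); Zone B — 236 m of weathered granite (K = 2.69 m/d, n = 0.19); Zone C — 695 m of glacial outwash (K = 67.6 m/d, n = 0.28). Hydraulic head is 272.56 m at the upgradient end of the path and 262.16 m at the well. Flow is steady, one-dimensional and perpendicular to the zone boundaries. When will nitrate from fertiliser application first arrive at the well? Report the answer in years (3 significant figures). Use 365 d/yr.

7.26 years

Total head drop ΔH = 272.56 − 262.16 = 10.40 m
Continuity: the same q passes through each zone, so ΔH = q·Σ(L_j/K_j) — the zones act as resistances in series.
Σ(L/K) = 107/40.2 + 236/2.69 + 695/67.6 = 2.662 + 87.73 + 10.28 = 100.7 d
q = ΔH / Σ(L/K) = 10.40 / 100.7 = 0.1033 m/d (same in every zone)
Zone A: v = q/n = 0.1033/0.32 = 0.3228 m/d → t_A = 107/0.3228 = 331.5 d
Zone B: v = q/n = 0.1033/0.19 = 0.5437 m/d → t_B = 236/0.5437 = 434.1 d
Zone C: v = q/n = 0.1033/0.28 = 0.3689 m/d → t_C = 695/0.3689 = 1884 d
Total t = 331.5 + 434.1 + 1884 = 2649 d
   = 2649 / 365 = 7.26 yr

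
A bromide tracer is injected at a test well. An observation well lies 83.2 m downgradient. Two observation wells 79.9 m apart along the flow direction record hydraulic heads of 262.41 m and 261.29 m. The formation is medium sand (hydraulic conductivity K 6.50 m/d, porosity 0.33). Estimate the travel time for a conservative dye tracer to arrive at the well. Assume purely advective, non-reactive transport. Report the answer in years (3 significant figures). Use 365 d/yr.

0.826 years

Hydraulic gradient i = (262.41 − 261.29) / 79.9 = 1.12 / 79.9 = 0.01402
Specific discharge q = 6.50 × 0.01402 = 0.09111 m/d
Average linear velocity = 0.09111 / 0.33 = 0.2761 m/d
t = L / v = 83.2 / 0.2761 = 301.3 d
   = 301.3 / 365 = 0.826 yr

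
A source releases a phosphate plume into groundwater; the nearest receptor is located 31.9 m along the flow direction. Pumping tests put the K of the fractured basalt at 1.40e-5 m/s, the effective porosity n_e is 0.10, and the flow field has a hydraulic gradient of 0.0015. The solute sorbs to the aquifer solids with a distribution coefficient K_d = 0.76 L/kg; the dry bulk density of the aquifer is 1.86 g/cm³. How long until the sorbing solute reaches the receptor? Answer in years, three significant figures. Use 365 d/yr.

72.9 years

K = 1.40e-5 m/s × 86400 s/d = 1.210 m/d
Darcy flux q = K·i = 1.210 × 0.0015 = 0.001814 m/d
v = Ki/n = 1.210·0.0015/0.10 = 0.01814 m/d
Retardation R = 1 + ρ_b·K_d/n = 1 + 1.86×0.76/0.10 = 15.14
Contaminant velocity v_c = v/R = 0.01814/15.14 = 0.001199 m/d
t = L/v_c = 31.9/0.001199 = 26610 d
   = 26610/365 = 72.9 yr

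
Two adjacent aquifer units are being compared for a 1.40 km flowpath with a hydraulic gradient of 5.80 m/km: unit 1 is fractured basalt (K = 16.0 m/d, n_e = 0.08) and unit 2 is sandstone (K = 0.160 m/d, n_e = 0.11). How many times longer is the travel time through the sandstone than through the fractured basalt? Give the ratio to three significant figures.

138

Unit 1 (fractured basalt): v = 16.0×0.0058/0.08 = 1.160 m/d, t = 1400/1.160 = 1207 d
Unit 2 (sandstone): v = 0.160×0.0058/0.11 = 0.008436 m/d, t = 1400/0.008436 = 165900 d
t(sandstone) / t(fractured basalt) = 165900/1207 = 138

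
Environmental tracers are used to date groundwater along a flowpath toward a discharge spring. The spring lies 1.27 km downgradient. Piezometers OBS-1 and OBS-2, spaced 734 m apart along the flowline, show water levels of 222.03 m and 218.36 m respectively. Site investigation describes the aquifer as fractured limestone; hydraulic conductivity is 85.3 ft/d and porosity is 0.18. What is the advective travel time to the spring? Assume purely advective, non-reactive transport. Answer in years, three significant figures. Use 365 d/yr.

Hydraulic gradient i = (222.03 − 218.36) / 734 = 3.67 / 734 = 0.005000
K = 85.3 ft/d × 0.3048 = 26.00 m/d
Specific discharge q = 26.00 × 0.005000 = 0.1300 m/d
v_s = q/n_e = 0.1300/0.18 = 0.7222 m/d
L = 1.27 km = 1270 m
t = L / v = 1270 / 0.7222 = 1758 d
   = 1758 / 365 = 4.82 yr

4.82 years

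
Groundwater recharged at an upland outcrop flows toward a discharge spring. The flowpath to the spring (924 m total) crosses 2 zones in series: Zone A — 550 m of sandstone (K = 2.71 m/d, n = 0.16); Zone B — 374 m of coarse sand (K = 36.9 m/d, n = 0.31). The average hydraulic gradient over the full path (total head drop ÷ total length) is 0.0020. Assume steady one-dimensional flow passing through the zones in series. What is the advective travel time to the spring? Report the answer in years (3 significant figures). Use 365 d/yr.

For zones in series the flux q is common to all zones; the equivalent conductivity is the harmonic (thickness-weighted) mean, K_eq = L_total / Σ(L_j/K_j).
Σ(L/K) = 550/2.71 + 374/36.9 = 203.0 + 10.14 = 213.1 d
K_eq = L_total / Σ(L/K) = 924 / 213.1 = 4.336 m/d
q = K_eq · i = 4.336 × 0.0020 = 0.008672 m/d (same in every zone)
Zone A: v = q/n = 0.008672/0.16 = 0.05420 m/d → t_A = 550/0.05420 = 10150 d
Zone B: v = q/n = 0.008672/0.31 = 0.02798 m/d → t_B = 374/0.02798 = 13370 d
Total t = 10150 + 13370 = 23520 d
   = 23520 / 365 = 64.4 yr

64.4 years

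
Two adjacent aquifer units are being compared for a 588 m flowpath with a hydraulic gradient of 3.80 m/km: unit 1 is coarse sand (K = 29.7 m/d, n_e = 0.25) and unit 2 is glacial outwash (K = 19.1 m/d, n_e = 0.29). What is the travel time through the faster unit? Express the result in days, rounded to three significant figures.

Unit 1 (coarse sand): v = 29.7×0.0038/0.25 = 0.4514 m/d, t = 588/0.4514 = 1302 d
Unit 2 (glacial outwash): v = 19.1×0.0038/0.29 = 0.2503 m/d, t = 588/0.2503 = 2349 d
Faster unit: t = 1300 d

1300 days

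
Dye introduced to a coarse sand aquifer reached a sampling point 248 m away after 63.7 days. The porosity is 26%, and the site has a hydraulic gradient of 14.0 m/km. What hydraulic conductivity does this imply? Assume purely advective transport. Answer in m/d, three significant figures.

72.3 m/d

v = L / t = 248 / 63.7 = 3.893 m/d
K = v · n / i = 3.893 × 0.26 / 0.014 = 72.3 m/d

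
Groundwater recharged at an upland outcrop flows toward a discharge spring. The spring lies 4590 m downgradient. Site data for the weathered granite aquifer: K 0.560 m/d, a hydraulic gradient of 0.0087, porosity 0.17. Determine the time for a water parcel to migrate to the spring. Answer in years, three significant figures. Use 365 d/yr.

439 years

Specific discharge q = 0.560 × 0.0087 = 0.004872 m/d
v = Ki/n = 0.560·0.0087/0.17 = 0.02866 m/d
t = L / v = 4590 / 0.02866 = 160200 d
   = 160200 / 365 = 439 yr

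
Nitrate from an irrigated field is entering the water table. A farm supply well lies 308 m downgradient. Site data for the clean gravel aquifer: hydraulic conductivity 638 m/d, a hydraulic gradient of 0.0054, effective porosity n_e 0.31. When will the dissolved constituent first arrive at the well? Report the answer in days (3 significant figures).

27.7 days

q = Ki = 638 × 0.0054 = 3.445 m/d
v_s = q/n_e = 3.445/0.31 = 11.11 m/d
t = L / v = 308 / 11.11 = 27.71 d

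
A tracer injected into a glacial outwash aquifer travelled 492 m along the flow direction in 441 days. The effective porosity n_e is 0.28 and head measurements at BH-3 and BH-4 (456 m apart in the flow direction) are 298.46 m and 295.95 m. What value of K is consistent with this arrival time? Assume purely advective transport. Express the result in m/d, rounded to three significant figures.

Hydraulic gradient i = (298.46 − 295.95) / 456 = 2.51 / 456 = 0.005504
v = L / t = 492 / 441 = 1.116 m/d
K = v · n / i = 1.116 × 0.28 / 0.005504 = 56.8 m/d

56.8 m/d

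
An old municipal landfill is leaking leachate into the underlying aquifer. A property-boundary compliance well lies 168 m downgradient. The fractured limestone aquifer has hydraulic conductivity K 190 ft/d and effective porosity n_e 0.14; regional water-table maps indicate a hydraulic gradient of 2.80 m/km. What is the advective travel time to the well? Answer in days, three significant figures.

K = 190 ft/d × 0.3048 = 57.91 m/d
q = Ki = 57.91 × 0.0028 = 0.1622 m/d
Seepage velocity v = q / n = 0.1622 / 0.14 = 1.158 m/d
t = L / v = 168 / 1.158 = 145.0 d

145 days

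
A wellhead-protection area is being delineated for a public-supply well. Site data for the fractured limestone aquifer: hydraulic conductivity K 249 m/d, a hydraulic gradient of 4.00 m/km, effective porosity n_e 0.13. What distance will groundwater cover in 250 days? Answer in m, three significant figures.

q = Ki = 249 × 0.0040 = 0.9960 m/d
v = Ki/n = 249·0.0040/0.13 = 7.662 m/d
L = v × T = 7.662 × 250 = 1915 m

1920 m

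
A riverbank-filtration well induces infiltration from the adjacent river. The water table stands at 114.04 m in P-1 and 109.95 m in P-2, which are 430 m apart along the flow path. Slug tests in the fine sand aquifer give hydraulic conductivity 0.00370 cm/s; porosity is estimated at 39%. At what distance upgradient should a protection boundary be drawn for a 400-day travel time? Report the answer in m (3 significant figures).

31.2 m

Hydraulic gradient i = (114.04 − 109.95) / 430 = 4.09 / 430 = 0.009512
K = 0.00370 cm/s × 864 = 3.197 m/d
Specific discharge q = 3.197 × 0.009512 = 0.03041 m/d
v_s = q/n_e = 0.03041/0.39 = 0.07797 m/d
L = v × T = 0.07797 × 400 = 31.19 m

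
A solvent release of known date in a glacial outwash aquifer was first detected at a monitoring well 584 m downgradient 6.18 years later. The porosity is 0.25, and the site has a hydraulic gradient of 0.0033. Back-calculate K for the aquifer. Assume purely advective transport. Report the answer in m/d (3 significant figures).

19.6 m/d

t = 6.18 years = 2256 d
v = L / t = 584 / 2256 = 0.2589 m/d
K = v · n / i = 0.2589 × 0.25 / 0.0033 = 19.6 m/d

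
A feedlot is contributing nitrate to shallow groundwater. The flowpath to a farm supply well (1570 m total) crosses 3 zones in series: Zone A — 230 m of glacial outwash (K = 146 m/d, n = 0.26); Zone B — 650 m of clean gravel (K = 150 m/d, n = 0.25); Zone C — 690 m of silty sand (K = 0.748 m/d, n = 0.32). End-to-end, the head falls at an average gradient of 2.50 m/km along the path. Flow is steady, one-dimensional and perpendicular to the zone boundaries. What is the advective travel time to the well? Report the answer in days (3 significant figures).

Continuity: the same q passes through each zone, so ΔH = q·Σ(L_j/K_j) — the zones act as resistances in series.
Σ(L/K) = 230/146 + 650/150 + 690/0.748 = 1.575 + 4.333 + 922.5 = 928.4 d
K_eq = L_total / Σ(L/K) = 1570 / 928.4 = 1.691 m/d
q = K_eq · i = 1.691 × 0.0025 = 0.004228 m/d (same in every zone)
Zone A: v = q/n = 0.004228/0.26 = 0.01626 m/d → t_A = 230/0.01626 = 14140 d
Zone B: v = q/n = 0.004228/0.25 = 0.01691 m/d → t_B = 650/0.01691 = 38440 d
Zone C: v = q/n = 0.004228/0.32 = 0.01321 m/d → t_C = 690/0.01321 = 52230 d
Total t = 14140 + 38440 + 52230 = 104800 d

105000 days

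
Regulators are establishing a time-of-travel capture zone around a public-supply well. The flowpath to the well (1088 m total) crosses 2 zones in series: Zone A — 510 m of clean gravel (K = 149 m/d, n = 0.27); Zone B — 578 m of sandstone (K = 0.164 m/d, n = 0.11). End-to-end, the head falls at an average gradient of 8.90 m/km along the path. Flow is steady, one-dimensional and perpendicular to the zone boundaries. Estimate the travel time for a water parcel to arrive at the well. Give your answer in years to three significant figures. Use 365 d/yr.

201 years

Steady 1-D flow in series ⇒ the Darcy flux q is identical in every zone and the zone head losses add (resistances L/K in series).
Σ(L/K) = 510/149 + 578/0.164 = 3.423 + 3524 = 3528 d
K_eq = L_total / Σ(L/K) = 1088 / 3528 = 0.3084 m/d
q = K_eq · i = 0.3084 × 0.0089 = 0.002745 m/d (same in every zone)
Zone A: v = q/n = 0.002745/0.27 = 0.01017 m/d → t_A = 510/0.01017 = 50170 d
Zone B: v = q/n = 0.002745/0.11 = 0.02495 m/d → t_B = 578/0.02495 = 23160 d
Total t = 50170 + 23160 = 73330 d
   = 73330 / 365 = 201 yr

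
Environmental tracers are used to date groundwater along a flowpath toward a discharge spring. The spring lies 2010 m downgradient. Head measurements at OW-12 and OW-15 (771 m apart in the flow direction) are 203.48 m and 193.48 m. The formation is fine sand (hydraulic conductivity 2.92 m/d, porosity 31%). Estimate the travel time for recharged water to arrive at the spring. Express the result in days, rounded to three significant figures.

Hydraulic gradient i = (203.48 − 193.48) / 771 = 10.00 / 771 = 0.01297
Specific discharge q = 2.92 × 0.01297 = 0.03787 m/d
Average linear velocity = 0.03787 / 0.31 = 0.1222 m/d
t = L / v = 2010 / 0.1222 = 16450 d

16500 days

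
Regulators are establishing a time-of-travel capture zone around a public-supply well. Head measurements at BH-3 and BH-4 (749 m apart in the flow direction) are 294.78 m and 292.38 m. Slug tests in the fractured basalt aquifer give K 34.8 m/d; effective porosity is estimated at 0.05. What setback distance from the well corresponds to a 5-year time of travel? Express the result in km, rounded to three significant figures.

Hydraulic gradient i = (294.78 − 292.38) / 749 = 2.40 / 749 = 0.003204
Darcy flux q = K·i = 34.8 × 0.003204 = 0.1115 m/d
v = Ki/n = 34.8·0.003204/0.05 = 2.230 m/d
T = 5 yr × 365 = 1825 d
L = v × T = 2.230 × 1825 = 4070 m
   = 4.07 km

4.07 km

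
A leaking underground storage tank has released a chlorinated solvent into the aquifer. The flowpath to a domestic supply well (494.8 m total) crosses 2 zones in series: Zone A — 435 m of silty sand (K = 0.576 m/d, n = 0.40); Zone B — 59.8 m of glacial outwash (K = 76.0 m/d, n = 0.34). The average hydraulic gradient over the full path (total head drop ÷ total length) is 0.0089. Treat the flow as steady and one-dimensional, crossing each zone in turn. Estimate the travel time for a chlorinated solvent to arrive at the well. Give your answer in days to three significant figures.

Steady 1-D flow in series ⇒ the Darcy flux q is identical in every zone and the zone head losses add (resistances L/K in series).
Σ(L/K) = 435/0.576 + 59.8/76.0 = 755.2 + 0.7868 = 756.0 d
K_eq = L_total / Σ(L/K) = 494.8 / 756.0 = 0.6545 m/d
q = K_eq · i = 0.6545 × 0.0089 = 0.005825 m/d (same in every zone)
Zone A: v = q/n = 0.005825/0.40 = 0.01456 m/d → t_A = 435/0.01456 = 29870 d
Zone B: v = q/n = 0.005825/0.34 = 0.01713 m/d → t_B = 59.8/0.01713 = 3490 d
Total t = 29870 + 3490 = 33360 d

33400 days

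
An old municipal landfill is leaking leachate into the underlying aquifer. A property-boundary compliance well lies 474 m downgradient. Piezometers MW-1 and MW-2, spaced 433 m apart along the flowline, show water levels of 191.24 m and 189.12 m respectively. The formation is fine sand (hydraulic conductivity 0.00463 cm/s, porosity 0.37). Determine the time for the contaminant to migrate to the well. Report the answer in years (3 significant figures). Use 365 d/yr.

Hydraulic gradient i = (191.24 − 189.12) / 433 = 2.12 / 433 = 0.004896
K = 0.00463 cm/s × 864 = 4.000 m/d
Specific discharge q = 4.000 × 0.004896 = 0.01959 m/d
v_s = q/n_e = 0.01959/0.37 = 0.05293 m/d
t = L / v = 474 / 0.05293 = 8954 d
   = 8954 / 365 = 24.5 yr

24.5 years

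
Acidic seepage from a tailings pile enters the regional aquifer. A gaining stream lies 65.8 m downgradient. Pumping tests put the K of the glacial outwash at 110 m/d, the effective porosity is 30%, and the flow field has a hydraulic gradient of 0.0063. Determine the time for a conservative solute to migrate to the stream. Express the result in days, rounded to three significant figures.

28.5 days

Darcy flux q = K·i = 110 × 0.0063 = 0.6930 m/d
v_s = q/n_e = 0.6930/0.30 = 2.310 m/d
t = L / v = 65.8 / 2.310 = 28.48 d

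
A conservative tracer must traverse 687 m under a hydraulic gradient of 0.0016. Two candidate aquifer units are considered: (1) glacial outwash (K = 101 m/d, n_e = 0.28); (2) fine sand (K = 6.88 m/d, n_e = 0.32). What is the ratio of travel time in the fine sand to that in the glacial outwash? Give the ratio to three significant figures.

16.8

Unit 1 (glacial outwash): v = 101×0.0016/0.28 = 0.5771 m/d, t = 687/0.5771 = 1190 d
Unit 2 (fine sand): v = 6.88×0.0016/0.32 = 0.03440 m/d, t = 687/0.03440 = 19970 d
t(fine sand) / t(glacial outwash) = 19970/1190 = 16.8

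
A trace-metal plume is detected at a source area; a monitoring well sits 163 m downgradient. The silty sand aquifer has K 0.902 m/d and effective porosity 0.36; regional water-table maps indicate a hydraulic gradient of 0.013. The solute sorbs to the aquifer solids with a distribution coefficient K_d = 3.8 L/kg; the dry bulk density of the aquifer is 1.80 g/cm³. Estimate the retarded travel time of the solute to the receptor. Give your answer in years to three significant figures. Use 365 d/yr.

274 years

Specific discharge q = 0.902 × 0.013 = 0.01173 m/d
v = Ki/n = 0.902·0.013/0.36 = 0.03257 m/d
Retardation R = 1 + ρ_b·K_d/n = 1 + 1.80×3.8/0.36 = 20.00
Contaminant velocity v_c = v/R = 0.03257/20.00 = 0.001629 m/d
t = L/v_c = 163/0.001629 = 100100 d
   = 100100/365 = 274 yr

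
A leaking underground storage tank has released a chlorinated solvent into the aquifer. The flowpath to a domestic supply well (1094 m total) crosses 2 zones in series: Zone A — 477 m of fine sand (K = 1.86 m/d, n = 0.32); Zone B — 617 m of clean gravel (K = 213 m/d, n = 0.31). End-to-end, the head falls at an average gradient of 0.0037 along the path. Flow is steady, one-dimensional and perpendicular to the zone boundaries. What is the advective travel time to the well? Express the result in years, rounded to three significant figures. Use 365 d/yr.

Steady 1-D flow in series ⇒ the Darcy flux q is identical in every zone and the zone head losses add (resistances L/K in series).
Σ(L/K) = 477/1.86 + 617/213 = 256.5 + 2.897 = 259.3 d
K_eq = L_total / Σ(L/K) = 1094 / 259.3 = 4.218 m/d
q = K_eq · i = 4.218 × 0.0037 = 0.01561 m/d (same in every zone)
Zone A: v = q/n = 0.01561/0.32 = 0.04877 m/d → t_A = 477/0.04877 = 9780 d
Zone B: v = q/n = 0.01561/0.31 = 0.05035 m/d → t_B = 617/0.05035 = 12250 d
Total t = 9780 + 12250 = 22030 d
   = 22030 / 365 = 60.4 yr

60.4 years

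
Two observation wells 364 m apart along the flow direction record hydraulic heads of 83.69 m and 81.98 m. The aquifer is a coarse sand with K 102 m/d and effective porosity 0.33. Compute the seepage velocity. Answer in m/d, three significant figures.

1.45 m/d

Hydraulic gradient i = (83.69 − 81.98) / 364 = 1.71 / 364 = 0.004698
Darcy flux q = K·i = 102 × 0.004698 = 0.4792 m/d
Average linear velocity = 0.4792 / 0.33 = 1.452 m/d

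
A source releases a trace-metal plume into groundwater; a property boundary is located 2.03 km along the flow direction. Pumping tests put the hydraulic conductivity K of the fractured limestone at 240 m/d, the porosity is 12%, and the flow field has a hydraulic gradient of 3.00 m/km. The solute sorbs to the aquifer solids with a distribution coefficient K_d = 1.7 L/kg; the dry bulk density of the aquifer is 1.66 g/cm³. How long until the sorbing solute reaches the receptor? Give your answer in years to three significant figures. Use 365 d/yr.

Darcy flux q = K·i = 240 × 0.0030 = 0.7200 m/d
Seepage velocity v = q / n = 0.7200 / 0.12 = 6.000 m/d
Retardation R = 1 + ρ_b·K_d/n = 1 + 1.66×1.7/0.12 = 24.52
Contaminant velocity v_c = v/R = 6.000/24.52 = 0.2447 m/d
L = 2.03 km = 2030 m
t = L/v_c = 2030/0.2447 = 8295 d
   = 8295/365 = 22.7 yr

22.7 years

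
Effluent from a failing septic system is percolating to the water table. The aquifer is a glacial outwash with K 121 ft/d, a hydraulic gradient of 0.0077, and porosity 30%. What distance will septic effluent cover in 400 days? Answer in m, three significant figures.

K = 121 ft/d × 0.3048 = 36.88 m/d
Darcy flux q = K·i = 36.88 × 0.0077 = 0.2840 m/d
v_s = q/n_e = 0.2840/0.30 = 0.9466 m/d
L = v × T = 0.9466 × 400 = 378.6 m

379 m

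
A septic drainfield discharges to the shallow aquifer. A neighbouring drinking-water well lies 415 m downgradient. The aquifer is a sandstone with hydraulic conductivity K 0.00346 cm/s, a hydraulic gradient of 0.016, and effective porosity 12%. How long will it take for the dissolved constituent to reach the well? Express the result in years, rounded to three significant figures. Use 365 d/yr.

K = 0.00346 cm/s × 864 = 2.989 m/d
Specific discharge q = 2.989 × 0.016 = 0.04783 m/d
Average linear velocity = 0.04783 / 0.12 = 0.3986 m/d
t = L / v = 415 / 0.3986 = 1041 d
   = 1041 / 365 = 2.85 yr

2.85 years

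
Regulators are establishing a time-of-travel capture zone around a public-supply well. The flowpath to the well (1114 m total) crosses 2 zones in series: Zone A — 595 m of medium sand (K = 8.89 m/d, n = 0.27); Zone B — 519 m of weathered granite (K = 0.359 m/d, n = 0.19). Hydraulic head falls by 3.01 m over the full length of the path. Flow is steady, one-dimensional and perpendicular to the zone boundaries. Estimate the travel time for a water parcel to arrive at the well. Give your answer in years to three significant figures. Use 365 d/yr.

Steady 1-D flow in series ⇒ the Darcy flux q is identical in every zone and the zone head losses add (resistances L/K in series).
Σ(L/K) = 595/8.89 + 519/0.359 = 66.93 + 1446 = 1513 d
q = ΔH / Σ(L/K) = 3.01 / 1513 = 0.001990 m/d (same in every zone)
Zone A: v = q/n = 0.001990/0.27 = 0.007370 m/d → t_A = 595/0.007370 = 80730 d
Zone B: v = q/n = 0.001990/0.19 = 0.01047 m/d → t_B = 519/0.01047 = 49550 d
Total t = 80730 + 49550 = 130300 d
   = 130300 / 365 = 357 yr

357 years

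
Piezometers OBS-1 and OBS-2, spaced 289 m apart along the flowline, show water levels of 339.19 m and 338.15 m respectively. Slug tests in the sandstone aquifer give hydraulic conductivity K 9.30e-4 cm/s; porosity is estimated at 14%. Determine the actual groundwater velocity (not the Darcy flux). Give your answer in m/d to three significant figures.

0.0207 m/d

Hydraulic gradient i = (339.19 − 338.15) / 289 = 1.04 / 289 = 0.003599
K = 9.30e-4 cm/s × 864 = 0.8035 m/d
q = Ki = 0.8035 × 0.003599 = 0.002892 m/d
Seepage velocity v = q / n = 0.002892 / 0.14 = 0.02065 m/d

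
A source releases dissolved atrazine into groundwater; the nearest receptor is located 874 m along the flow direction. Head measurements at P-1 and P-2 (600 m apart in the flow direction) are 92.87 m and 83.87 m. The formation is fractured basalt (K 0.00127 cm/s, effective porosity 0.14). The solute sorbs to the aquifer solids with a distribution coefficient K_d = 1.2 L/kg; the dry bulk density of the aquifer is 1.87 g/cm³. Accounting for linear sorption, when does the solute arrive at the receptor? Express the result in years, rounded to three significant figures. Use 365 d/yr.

347 years

Hydraulic gradient i = (92.87 − 83.87) / 600 = 9.00 / 600 = 0.01500
K = 0.00127 cm/s × 864 = 1.097 m/d
Specific discharge q = 1.097 × 0.01500 = 0.01646 m/d
Average linear velocity = 0.01646 / 0.14 = 0.1176 m/d
Retardation R = 1 + ρ_b·K_d/n = 1 + 1.87×1.2/0.14 = 17.03
Contaminant velocity v_c = v/R = 0.1176/17.03 = 0.006904 m/d
t = L/v_c = 874/0.006904 = 126600 d
   = 126600/365 = 347 yr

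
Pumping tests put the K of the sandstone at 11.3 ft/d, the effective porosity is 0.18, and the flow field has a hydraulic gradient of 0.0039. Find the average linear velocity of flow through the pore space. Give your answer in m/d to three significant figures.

K = 11.3 ft/d × 0.3048 = 3.444 m/d
Specific discharge q = 3.444 × 0.0039 = 0.01343 m/d
v_s = q/n_e = 0.01343/0.18 = 0.07463 m/d

0.0746 m/d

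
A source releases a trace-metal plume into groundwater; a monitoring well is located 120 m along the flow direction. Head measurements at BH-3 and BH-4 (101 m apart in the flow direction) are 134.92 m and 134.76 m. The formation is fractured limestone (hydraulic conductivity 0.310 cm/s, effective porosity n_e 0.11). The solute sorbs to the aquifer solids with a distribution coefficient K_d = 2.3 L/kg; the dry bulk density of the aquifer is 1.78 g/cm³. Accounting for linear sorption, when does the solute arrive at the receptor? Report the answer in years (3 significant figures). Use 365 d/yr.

3.26 years

Hydraulic gradient i = (134.92 − 134.76) / 101 = 0.16 / 101 = 0.001584
K = 0.310 cm/s × 864 = 267.8 m/d
q = Ki = 267.8 × 0.001584 = 0.4243 m/d
Seepage velocity v = q / n = 0.4243 / 0.11 = 3.857 m/d
Retardation R = 1 + ρ_b·K_d/n = 1 + 1.78×2.3/0.11 = 38.22
Contaminant velocity v_c = v/R = 3.857/38.22 = 0.1009 m/d
t = L/v_c = 120/0.1009 = 1189 d
   = 1189/365 = 3.26 yr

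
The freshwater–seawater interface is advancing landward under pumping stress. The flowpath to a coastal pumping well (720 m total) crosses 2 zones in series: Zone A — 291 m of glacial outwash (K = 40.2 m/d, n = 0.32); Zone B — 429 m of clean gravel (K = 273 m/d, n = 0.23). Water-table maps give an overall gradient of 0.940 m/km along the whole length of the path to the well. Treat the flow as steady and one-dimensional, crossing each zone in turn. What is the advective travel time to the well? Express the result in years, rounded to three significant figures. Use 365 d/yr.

6.84 years

For zones in series the flux q is common to all zones; the equivalent conductivity is the harmonic (thickness-weighted) mean, K_eq = L_total / Σ(L_j/K_j).
Σ(L/K) = 291/40.2 + 429/273 = 7.239 + 1.571 = 8.810 d
K_eq = L_total / Σ(L/K) = 720 / 8.810 = 81.72 m/d
q = K_eq · i = 81.72 × 9.4e-4 = 0.07682 m/d (same in every zone)
Zone A: v = q/n = 0.07682/0.32 = 0.2401 m/d → t_A = 291/0.2401 = 1212 d
Zone B: v = q/n = 0.07682/0.23 = 0.3340 m/d → t_B = 429/0.3340 = 1284 d
Total t = 1212 + 1284 = 2497 d
   = 2497 / 365 = 6.84 yr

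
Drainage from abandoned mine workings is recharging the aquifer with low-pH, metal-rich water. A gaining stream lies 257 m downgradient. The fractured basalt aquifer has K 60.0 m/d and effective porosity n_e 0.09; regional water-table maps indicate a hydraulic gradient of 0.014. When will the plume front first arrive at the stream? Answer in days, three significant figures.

Specific discharge q = 60.0 × 0.014 = 0.8400 m/d
Average linear velocity = 0.8400 / 0.09 = 9.333 m/d
t = L / v = 257 / 9.333 = 27.54 d

27.5 days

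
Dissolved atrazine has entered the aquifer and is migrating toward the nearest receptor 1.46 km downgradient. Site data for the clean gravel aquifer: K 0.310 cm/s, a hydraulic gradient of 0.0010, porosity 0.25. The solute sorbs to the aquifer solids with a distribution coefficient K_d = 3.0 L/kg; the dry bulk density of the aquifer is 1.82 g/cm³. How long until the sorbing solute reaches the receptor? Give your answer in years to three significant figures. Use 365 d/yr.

85.3 years

K = 0.310 cm/s × 864 = 267.8 m/d
Specific discharge q = 267.8 × 0.0010 = 0.2678 m/d
v_s = q/n_e = 0.2678/0.25 = 1.071 m/d
Retardation R = 1 + ρ_b·K_d/n = 1 + 1.82×3.0/0.25 = 22.84
Contaminant velocity v_c = v/R = 1.071/22.84 = 0.04691 m/d
L = 1.46 km = 1460 m
t = L/v_c = 1460/0.04691 = 31130 d
   = 31130/365 = 85.3 yr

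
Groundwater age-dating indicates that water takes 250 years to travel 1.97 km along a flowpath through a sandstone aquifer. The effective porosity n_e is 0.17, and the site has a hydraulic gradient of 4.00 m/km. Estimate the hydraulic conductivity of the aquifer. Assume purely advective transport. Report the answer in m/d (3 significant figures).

0.918 m/d

t = 250 years = 91250 d
L = 1.97 km = 1970 m
v = L / t = 1970 / 91250 = 0.02159 m/d
K = v · n / i = 0.02159 × 0.17 / 0.0040 = 0.918 m/d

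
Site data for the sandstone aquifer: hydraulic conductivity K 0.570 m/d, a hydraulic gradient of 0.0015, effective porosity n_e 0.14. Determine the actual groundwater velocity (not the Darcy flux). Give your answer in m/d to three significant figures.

0.00611 m/d

q = Ki = 0.570 × 0.0015 = 8.550e-4 m/d
v = Ki/n = 0.570·0.0015/0.14 = 0.006107 m/d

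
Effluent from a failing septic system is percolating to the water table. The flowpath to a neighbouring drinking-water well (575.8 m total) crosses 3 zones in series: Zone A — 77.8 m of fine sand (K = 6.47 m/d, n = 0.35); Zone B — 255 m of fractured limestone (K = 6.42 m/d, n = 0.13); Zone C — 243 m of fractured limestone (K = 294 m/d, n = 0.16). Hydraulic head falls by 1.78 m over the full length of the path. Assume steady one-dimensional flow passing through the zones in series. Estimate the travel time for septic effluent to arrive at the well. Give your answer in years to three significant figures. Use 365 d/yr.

Steady 1-D flow in series ⇒ the Darcy flux q is identical in every zone and the zone head losses add (resistances L/K in series).
Σ(L/K) = 77.8/6.47 + 255/6.42 + 243/294 = 12.02 + 39.72 + 0.8265 = 52.57 d
q = ΔH / Σ(L/K) = 1.78 / 52.57 = 0.03386 m/d (same in every zone)
Zone A: v = q/n = 0.03386/0.35 = 0.09674 m/d → t_A = 77.8/0.09674 = 804.2 d
Zone B: v = q/n = 0.03386/0.13 = 0.2605 m/d → t_B = 255/0.2605 = 979.1 d
Zone C: v = q/n = 0.03386/0.16 = 0.2116 m/d → t_C = 243/0.2116 = 1148 d
Total t = 804.2 + 979.1 + 1148 = 2932 d
   = 2932 / 365 = 8.03 yr

8.03 years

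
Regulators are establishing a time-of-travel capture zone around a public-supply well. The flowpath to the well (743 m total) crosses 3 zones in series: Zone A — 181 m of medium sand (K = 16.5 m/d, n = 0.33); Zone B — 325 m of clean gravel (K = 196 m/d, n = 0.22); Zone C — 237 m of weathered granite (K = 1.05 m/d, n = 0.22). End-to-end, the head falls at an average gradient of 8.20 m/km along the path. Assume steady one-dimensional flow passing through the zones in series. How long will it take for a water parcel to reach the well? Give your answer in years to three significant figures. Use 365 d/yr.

For zones in series the flux q is common to all zones; the equivalent conductivity is the harmonic (thickness-weighted) mean, K_eq = L_total / Σ(L_j/K_j).
Σ(L/K) = 181/16.5 + 325/196 + 237/1.05 = 10.97 + 1.658 + 225.7 = 238.3 d
K_eq = L_total / Σ(L/K) = 743 / 238.3 = 3.117 m/d
q = K_eq · i = 3.117 × 0.0082 = 0.02556 m/d (same in every zone)
Zone A: v = q/n = 0.02556/0.33 = 0.07746 m/d → t_A = 181/0.07746 = 2337 d
Zone B: v = q/n = 0.02556/0.22 = 0.1162 m/d → t_B = 325/0.1162 = 2797 d
Zone C: v = q/n = 0.02556/0.22 = 0.1162 m/d → t_C = 237/0.1162 = 2040 d
Total t = 2337 + 2797 + 2040 = 7173 d
   = 7173 / 365 = 19.7 yr

19.7 years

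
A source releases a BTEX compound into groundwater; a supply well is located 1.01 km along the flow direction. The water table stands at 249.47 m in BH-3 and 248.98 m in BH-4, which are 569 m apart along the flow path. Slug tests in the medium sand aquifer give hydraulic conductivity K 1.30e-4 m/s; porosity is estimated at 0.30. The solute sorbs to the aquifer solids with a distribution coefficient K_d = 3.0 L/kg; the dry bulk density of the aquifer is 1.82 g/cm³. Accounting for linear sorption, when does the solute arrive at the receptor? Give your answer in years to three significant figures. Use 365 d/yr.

Hydraulic gradient i = (249.47 − 248.98) / 569 = 0.49 / 569 = 8.612e-4
K = 1.30e-4 m/s × 86400 s/d = 11.23 m/d
Darcy flux q = K·i = 11.23 × 8.612e-4 = 0.009673 m/d
Seepage velocity v = q / n = 0.009673 / 0.30 = 0.03224 m/d
Retardation R = 1 + ρ_b·K_d/n = 1 + 1.82×3.0/0.30 = 19.20
Contaminant velocity v_c = v/R = 0.03224/19.20 = 0.001679 m/d
L = 1.01 km = 1010 m
t = L/v_c = 1010/0.001679 = 601500 d
   = 601500/365 = 1650 yr

1650 years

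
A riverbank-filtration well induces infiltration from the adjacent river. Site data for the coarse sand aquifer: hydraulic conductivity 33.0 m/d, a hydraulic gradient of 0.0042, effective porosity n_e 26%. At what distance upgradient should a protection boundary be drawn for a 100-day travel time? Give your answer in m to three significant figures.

Darcy flux q = K·i = 33.0 × 0.0042 = 0.1386 m/d
Average linear velocity = 0.1386 / 0.26 = 0.5331 m/d
L = v × T = 0.5331 × 100 = 53.31 m

53.3 m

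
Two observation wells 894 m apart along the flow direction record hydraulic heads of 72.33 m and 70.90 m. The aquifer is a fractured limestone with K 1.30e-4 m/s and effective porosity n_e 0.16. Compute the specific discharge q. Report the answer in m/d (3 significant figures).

0.0180 m/d

Hydraulic gradient i = (72.33 − 70.90) / 894 = 1.43 / 894 = 0.001600
K = 1.30e-4 m/s × 86400 s/d = 11.23 m/d
Darcy flux q = K·i = 11.23 × 0.001600 = 0.01797 m/d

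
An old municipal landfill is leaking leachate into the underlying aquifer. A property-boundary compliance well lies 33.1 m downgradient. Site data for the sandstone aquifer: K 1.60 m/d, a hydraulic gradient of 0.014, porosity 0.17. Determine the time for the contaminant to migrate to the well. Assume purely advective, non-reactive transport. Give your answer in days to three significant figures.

Specific discharge q = 1.60 × 0.014 = 0.02240 m/d
v_s = q/n_e = 0.02240/0.17 = 0.1318 m/d
t = L / v = 33.1 / 0.1318 = 251.2 d

251 days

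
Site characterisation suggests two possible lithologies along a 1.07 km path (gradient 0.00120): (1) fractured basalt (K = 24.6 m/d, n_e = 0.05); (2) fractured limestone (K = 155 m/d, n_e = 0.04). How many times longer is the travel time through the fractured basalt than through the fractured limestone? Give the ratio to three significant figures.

Unit 1 (fractured basalt): v = 24.6×0.0012/0.05 = 0.5904 m/d, t = 1070/0.5904 = 1812 d
Unit 2 (fractured limestone): v = 155×0.0012/0.04 = 4.650 m/d, t = 1070/4.650 = 230.1 d
t(fractured basalt) / t(fractured limestone) = 1812/230.1 = 7.88

7.88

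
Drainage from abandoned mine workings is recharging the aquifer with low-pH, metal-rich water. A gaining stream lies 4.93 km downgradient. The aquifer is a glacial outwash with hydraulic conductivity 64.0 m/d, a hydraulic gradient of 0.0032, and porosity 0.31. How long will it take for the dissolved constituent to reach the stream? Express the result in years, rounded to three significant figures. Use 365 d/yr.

q = Ki = 64.0 × 0.0032 = 0.2048 m/d
Average linear velocity = 0.2048 / 0.31 = 0.6606 m/d
L = 4.93 km = 4930 m
t = L / v = 4930 / 0.6606 = 7462 d
   = 7462 / 365 = 20.4 yr

20.4 years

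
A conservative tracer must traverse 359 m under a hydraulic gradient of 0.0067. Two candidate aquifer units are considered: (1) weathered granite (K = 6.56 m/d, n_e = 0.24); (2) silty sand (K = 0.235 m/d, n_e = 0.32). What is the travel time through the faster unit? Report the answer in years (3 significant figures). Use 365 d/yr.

Unit 1 (weathered granite): v = 6.56×0.0067/0.24 = 0.1831 m/d, t = 359/0.1831 = 1960 d
Unit 2 (silty sand): v = 0.235×0.0067/0.32 = 0.004920 m/d, t = 359/0.004920 = 72960 d
Faster: 1960 d / 365 = 5.37 yr

5.37 years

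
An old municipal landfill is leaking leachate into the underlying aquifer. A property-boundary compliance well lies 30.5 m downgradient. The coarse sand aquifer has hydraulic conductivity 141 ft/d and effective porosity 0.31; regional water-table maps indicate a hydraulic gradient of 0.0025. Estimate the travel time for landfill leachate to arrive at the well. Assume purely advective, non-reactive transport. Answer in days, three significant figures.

K = 141 ft/d × 0.3048 = 42.98 m/d
Darcy flux q = K·i = 42.98 × 0.0025 = 0.1074 m/d
Average linear velocity = 0.1074 / 0.31 = 0.3466 m/d
t = L / v = 30.5 / 0.3466 = 88.00 d

88.0 days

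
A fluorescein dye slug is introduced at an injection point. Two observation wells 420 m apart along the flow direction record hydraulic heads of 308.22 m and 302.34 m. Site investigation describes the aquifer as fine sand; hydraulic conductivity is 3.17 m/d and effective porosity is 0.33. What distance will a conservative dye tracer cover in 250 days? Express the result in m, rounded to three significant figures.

Hydraulic gradient i = (308.22 − 302.34) / 420 = 5.88 / 420 = 0.01400
q = Ki = 3.17 × 0.01400 = 0.04438 m/d
v = Ki/n = 3.17·0.01400/0.33 = 0.1345 m/d
L = v × T = 0.1345 × 250 = 33.62 m

33.6 m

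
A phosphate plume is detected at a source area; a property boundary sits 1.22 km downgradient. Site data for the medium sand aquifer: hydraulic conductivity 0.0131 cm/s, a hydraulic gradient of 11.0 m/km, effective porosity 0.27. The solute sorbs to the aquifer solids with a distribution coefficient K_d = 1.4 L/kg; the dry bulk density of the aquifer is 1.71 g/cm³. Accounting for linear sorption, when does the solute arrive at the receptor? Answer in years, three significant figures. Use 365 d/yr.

71.5 years

K = 0.0131 cm/s × 864 = 11.32 m/d
Darcy flux q = K·i = 11.32 × 0.011 = 0.1245 m/d
Seepage velocity v = q / n = 0.1245 / 0.27 = 0.4611 m/d
Retardation R = 1 + ρ_b·K_d/n = 1 + 1.71×1.4/0.27 = 9.867
Contaminant velocity v_c = v/R = 0.4611/9.867 = 0.04674 m/d
L = 1.22 km = 1220 m
t = L/v_c = 1220/0.04674 = 26100 d
   = 26100/365 = 71.5 yr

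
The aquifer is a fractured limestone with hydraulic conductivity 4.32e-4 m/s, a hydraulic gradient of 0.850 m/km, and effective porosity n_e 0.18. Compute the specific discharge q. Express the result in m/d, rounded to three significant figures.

0.0317 m/d

K = 4.32e-4 m/s × 86400 s/d = 37.32 m/d
q = Ki = 37.32 × 8.5e-4 = 0.03173 m/d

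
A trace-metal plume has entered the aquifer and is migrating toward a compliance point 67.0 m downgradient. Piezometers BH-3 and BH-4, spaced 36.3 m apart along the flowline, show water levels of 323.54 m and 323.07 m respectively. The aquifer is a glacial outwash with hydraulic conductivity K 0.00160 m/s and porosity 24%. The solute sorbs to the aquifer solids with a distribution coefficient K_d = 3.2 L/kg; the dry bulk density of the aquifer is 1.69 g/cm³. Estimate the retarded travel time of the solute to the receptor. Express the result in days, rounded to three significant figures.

211 days

Hydraulic gradient i = (323.54 − 323.07) / 36.3 = 0.47 / 36.3 = 0.01295
K = 0.00160 m/s × 86400 s/d = 138.2 m/d
Darcy flux q = K·i = 138.2 × 0.01295 = 1.790 m/d
Average linear velocity = 1.790 / 0.24 = 7.458 m/d
Retardation R = 1 + ρ_b·K_d/n = 1 + 1.69×3.2/0.24 = 23.53
Contaminant velocity v_c = v/R = 7.458/23.53 = 0.3169 m/d
t = L/v_c = 67.0/0.3169 = 211.4 d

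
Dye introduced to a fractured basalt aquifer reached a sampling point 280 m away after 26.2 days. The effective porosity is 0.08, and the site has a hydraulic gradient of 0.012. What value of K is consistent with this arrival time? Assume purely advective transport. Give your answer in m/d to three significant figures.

v = L / t = 280 / 26.2 = 10.69 m/d
K = v · n / i = 10.69 × 0.08 / 0.012 = 71.2 m/d

71.2 m/d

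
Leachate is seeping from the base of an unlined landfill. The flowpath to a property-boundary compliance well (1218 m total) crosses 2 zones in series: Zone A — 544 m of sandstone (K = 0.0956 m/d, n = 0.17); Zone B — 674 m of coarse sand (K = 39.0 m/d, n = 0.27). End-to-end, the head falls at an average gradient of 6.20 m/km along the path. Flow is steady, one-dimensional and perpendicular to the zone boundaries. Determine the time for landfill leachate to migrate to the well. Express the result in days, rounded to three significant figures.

207000 days

For zones in series the flux q is common to all zones; the equivalent conductivity is the harmonic (thickness-weighted) mean, K_eq = L_total / Σ(L_j/K_j).
Σ(L/K) = 544/0.0956 + 674/39.0 = 5690 + 17.28 = 5708 d
K_eq = L_total / Σ(L/K) = 1218 / 5708 = 0.2134 m/d
q = K_eq · i = 0.2134 × 0.0062 = 0.001323 m/d (same in every zone)
Zone A: v = q/n = 0.001323/0.17 = 0.007783 m/d → t_A = 544/0.007783 = 69900 d
Zone B: v = q/n = 0.001323/0.27 = 0.004900 m/d → t_B = 674/0.004900 = 137500 d
Total t = 69900 + 137500 = 207400 d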